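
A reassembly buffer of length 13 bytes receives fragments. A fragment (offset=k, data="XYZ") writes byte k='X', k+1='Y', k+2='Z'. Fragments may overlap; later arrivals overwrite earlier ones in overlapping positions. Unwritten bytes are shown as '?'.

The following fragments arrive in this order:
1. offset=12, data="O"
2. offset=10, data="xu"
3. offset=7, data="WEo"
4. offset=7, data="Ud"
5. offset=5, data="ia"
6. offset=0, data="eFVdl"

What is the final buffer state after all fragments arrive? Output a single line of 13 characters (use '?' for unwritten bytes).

Answer: eFVdliaUdoxuO

Derivation:
Fragment 1: offset=12 data="O" -> buffer=????????????O
Fragment 2: offset=10 data="xu" -> buffer=??????????xuO
Fragment 3: offset=7 data="WEo" -> buffer=???????WEoxuO
Fragment 4: offset=7 data="Ud" -> buffer=???????UdoxuO
Fragment 5: offset=5 data="ia" -> buffer=?????iaUdoxuO
Fragment 6: offset=0 data="eFVdl" -> buffer=eFVdliaUdoxuO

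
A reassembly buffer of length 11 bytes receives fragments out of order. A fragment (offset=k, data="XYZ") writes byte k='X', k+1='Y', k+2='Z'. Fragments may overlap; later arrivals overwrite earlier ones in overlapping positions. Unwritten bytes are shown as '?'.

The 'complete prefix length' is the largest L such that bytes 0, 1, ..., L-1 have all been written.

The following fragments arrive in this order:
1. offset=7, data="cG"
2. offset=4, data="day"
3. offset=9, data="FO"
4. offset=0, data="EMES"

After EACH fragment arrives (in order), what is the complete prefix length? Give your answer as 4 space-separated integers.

Answer: 0 0 0 11

Derivation:
Fragment 1: offset=7 data="cG" -> buffer=???????cG?? -> prefix_len=0
Fragment 2: offset=4 data="day" -> buffer=????daycG?? -> prefix_len=0
Fragment 3: offset=9 data="FO" -> buffer=????daycGFO -> prefix_len=0
Fragment 4: offset=0 data="EMES" -> buffer=EMESdaycGFO -> prefix_len=11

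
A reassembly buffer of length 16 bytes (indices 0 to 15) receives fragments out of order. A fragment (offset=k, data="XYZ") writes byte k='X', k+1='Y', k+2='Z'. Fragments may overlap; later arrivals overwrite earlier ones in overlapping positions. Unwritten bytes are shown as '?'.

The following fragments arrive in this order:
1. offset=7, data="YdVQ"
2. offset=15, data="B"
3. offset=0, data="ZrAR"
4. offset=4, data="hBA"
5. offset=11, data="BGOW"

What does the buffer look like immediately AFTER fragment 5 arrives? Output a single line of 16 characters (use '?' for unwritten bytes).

Answer: ZrARhBAYdVQBGOWB

Derivation:
Fragment 1: offset=7 data="YdVQ" -> buffer=???????YdVQ?????
Fragment 2: offset=15 data="B" -> buffer=???????YdVQ????B
Fragment 3: offset=0 data="ZrAR" -> buffer=ZrAR???YdVQ????B
Fragment 4: offset=4 data="hBA" -> buffer=ZrARhBAYdVQ????B
Fragment 5: offset=11 data="BGOW" -> buffer=ZrARhBAYdVQBGOWB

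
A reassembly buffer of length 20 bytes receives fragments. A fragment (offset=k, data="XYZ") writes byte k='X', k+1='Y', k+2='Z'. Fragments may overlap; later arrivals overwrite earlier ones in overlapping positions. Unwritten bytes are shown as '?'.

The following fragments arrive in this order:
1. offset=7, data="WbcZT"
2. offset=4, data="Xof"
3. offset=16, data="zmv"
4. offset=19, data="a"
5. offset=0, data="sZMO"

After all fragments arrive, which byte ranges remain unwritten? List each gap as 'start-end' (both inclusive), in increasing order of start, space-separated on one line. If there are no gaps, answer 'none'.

Answer: 12-15

Derivation:
Fragment 1: offset=7 len=5
Fragment 2: offset=4 len=3
Fragment 3: offset=16 len=3
Fragment 4: offset=19 len=1
Fragment 5: offset=0 len=4
Gaps: 12-15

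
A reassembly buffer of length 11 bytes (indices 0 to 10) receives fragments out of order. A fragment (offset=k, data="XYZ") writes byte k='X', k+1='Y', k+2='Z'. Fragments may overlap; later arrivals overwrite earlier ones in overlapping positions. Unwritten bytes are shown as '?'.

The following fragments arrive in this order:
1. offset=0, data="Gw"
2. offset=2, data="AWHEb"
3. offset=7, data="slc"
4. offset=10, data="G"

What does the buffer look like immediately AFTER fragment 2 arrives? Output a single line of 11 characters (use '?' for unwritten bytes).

Answer: GwAWHEb????

Derivation:
Fragment 1: offset=0 data="Gw" -> buffer=Gw?????????
Fragment 2: offset=2 data="AWHEb" -> buffer=GwAWHEb????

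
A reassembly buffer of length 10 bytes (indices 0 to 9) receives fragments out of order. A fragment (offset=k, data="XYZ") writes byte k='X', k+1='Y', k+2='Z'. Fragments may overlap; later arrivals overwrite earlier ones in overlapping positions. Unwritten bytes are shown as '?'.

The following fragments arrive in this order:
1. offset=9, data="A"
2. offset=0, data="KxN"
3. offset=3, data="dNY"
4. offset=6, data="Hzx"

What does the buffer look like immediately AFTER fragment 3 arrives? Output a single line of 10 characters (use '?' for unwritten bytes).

Fragment 1: offset=9 data="A" -> buffer=?????????A
Fragment 2: offset=0 data="KxN" -> buffer=KxN??????A
Fragment 3: offset=3 data="dNY" -> buffer=KxNdNY???A

Answer: KxNdNY???A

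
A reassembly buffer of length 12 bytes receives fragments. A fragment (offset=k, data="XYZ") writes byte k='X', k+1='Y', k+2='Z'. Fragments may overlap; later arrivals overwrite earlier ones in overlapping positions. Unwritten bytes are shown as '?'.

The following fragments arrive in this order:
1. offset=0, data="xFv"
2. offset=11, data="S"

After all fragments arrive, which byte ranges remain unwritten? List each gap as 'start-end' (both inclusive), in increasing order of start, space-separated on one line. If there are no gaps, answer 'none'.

Answer: 3-10

Derivation:
Fragment 1: offset=0 len=3
Fragment 2: offset=11 len=1
Gaps: 3-10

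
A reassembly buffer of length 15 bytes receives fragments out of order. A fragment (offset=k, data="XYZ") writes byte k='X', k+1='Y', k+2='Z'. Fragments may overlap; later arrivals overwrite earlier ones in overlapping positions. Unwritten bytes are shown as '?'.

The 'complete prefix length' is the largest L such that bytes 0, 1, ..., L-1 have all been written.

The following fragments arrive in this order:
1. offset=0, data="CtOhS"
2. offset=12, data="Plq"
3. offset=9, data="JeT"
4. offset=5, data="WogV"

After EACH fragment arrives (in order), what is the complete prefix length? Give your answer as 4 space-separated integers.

Fragment 1: offset=0 data="CtOhS" -> buffer=CtOhS?????????? -> prefix_len=5
Fragment 2: offset=12 data="Plq" -> buffer=CtOhS???????Plq -> prefix_len=5
Fragment 3: offset=9 data="JeT" -> buffer=CtOhS????JeTPlq -> prefix_len=5
Fragment 4: offset=5 data="WogV" -> buffer=CtOhSWogVJeTPlq -> prefix_len=15

Answer: 5 5 5 15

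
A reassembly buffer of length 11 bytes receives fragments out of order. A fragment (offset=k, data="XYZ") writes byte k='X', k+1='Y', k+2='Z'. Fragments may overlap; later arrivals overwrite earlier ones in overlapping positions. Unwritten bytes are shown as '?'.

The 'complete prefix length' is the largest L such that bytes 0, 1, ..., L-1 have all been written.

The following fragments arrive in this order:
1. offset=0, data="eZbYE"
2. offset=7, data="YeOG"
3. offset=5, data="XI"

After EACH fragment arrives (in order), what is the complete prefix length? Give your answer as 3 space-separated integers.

Answer: 5 5 11

Derivation:
Fragment 1: offset=0 data="eZbYE" -> buffer=eZbYE?????? -> prefix_len=5
Fragment 2: offset=7 data="YeOG" -> buffer=eZbYE??YeOG -> prefix_len=5
Fragment 3: offset=5 data="XI" -> buffer=eZbYEXIYeOG -> prefix_len=11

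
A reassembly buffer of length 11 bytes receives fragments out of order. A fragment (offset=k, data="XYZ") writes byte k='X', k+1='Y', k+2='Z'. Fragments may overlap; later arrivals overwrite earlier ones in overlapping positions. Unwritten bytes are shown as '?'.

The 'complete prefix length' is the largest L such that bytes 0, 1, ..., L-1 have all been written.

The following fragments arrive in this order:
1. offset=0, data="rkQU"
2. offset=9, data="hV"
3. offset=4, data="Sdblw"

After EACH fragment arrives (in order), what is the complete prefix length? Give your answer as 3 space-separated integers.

Answer: 4 4 11

Derivation:
Fragment 1: offset=0 data="rkQU" -> buffer=rkQU??????? -> prefix_len=4
Fragment 2: offset=9 data="hV" -> buffer=rkQU?????hV -> prefix_len=4
Fragment 3: offset=4 data="Sdblw" -> buffer=rkQUSdblwhV -> prefix_len=11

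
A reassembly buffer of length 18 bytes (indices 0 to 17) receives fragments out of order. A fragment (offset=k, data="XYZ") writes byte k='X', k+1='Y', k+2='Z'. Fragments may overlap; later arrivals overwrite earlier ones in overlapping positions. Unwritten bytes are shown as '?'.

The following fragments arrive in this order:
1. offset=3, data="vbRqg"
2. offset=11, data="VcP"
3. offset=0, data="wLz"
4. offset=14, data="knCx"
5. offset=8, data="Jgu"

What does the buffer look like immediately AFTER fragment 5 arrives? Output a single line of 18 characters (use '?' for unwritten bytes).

Fragment 1: offset=3 data="vbRqg" -> buffer=???vbRqg??????????
Fragment 2: offset=11 data="VcP" -> buffer=???vbRqg???VcP????
Fragment 3: offset=0 data="wLz" -> buffer=wLzvbRqg???VcP????
Fragment 4: offset=14 data="knCx" -> buffer=wLzvbRqg???VcPknCx
Fragment 5: offset=8 data="Jgu" -> buffer=wLzvbRqgJguVcPknCx

Answer: wLzvbRqgJguVcPknCx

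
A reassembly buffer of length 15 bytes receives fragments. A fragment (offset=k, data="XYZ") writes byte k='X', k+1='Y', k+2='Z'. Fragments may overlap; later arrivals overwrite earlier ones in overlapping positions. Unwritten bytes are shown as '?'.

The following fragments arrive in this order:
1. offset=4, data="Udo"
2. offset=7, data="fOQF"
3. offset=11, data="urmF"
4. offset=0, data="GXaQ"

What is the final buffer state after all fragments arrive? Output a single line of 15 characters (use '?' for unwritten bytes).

Answer: GXaQUdofOQFurmF

Derivation:
Fragment 1: offset=4 data="Udo" -> buffer=????Udo????????
Fragment 2: offset=7 data="fOQF" -> buffer=????UdofOQF????
Fragment 3: offset=11 data="urmF" -> buffer=????UdofOQFurmF
Fragment 4: offset=0 data="GXaQ" -> buffer=GXaQUdofOQFurmF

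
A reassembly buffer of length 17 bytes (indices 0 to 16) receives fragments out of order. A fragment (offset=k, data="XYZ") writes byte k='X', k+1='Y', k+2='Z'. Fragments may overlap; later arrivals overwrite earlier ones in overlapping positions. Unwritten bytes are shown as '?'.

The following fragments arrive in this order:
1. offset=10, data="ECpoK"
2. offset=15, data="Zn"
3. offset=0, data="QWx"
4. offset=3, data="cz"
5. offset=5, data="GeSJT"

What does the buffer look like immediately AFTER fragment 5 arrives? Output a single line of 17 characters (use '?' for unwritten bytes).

Answer: QWxczGeSJTECpoKZn

Derivation:
Fragment 1: offset=10 data="ECpoK" -> buffer=??????????ECpoK??
Fragment 2: offset=15 data="Zn" -> buffer=??????????ECpoKZn
Fragment 3: offset=0 data="QWx" -> buffer=QWx???????ECpoKZn
Fragment 4: offset=3 data="cz" -> buffer=QWxcz?????ECpoKZn
Fragment 5: offset=5 data="GeSJT" -> buffer=QWxczGeSJTECpoKZn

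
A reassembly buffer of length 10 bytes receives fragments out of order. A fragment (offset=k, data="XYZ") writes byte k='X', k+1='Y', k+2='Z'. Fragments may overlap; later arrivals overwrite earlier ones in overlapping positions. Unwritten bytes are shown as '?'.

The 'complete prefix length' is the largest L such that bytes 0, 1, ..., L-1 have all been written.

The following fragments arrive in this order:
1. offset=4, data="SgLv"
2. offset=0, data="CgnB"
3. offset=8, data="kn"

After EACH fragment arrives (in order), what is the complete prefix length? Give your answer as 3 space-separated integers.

Fragment 1: offset=4 data="SgLv" -> buffer=????SgLv?? -> prefix_len=0
Fragment 2: offset=0 data="CgnB" -> buffer=CgnBSgLv?? -> prefix_len=8
Fragment 3: offset=8 data="kn" -> buffer=CgnBSgLvkn -> prefix_len=10

Answer: 0 8 10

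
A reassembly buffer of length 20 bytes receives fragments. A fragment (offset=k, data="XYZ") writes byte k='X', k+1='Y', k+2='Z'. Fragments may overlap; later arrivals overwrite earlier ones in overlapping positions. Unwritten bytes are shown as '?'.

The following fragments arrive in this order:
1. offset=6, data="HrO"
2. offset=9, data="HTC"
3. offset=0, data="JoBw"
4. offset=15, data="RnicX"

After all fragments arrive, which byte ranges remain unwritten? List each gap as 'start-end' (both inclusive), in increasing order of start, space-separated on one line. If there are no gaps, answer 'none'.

Answer: 4-5 12-14

Derivation:
Fragment 1: offset=6 len=3
Fragment 2: offset=9 len=3
Fragment 3: offset=0 len=4
Fragment 4: offset=15 len=5
Gaps: 4-5 12-14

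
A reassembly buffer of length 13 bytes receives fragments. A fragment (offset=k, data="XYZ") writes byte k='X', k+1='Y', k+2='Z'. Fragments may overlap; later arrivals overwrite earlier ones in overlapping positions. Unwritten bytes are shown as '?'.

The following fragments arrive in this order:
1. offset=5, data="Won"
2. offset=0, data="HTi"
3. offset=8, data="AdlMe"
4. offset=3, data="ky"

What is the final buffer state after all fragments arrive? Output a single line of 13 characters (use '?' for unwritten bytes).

Fragment 1: offset=5 data="Won" -> buffer=?????Won?????
Fragment 2: offset=0 data="HTi" -> buffer=HTi??Won?????
Fragment 3: offset=8 data="AdlMe" -> buffer=HTi??WonAdlMe
Fragment 4: offset=3 data="ky" -> buffer=HTikyWonAdlMe

Answer: HTikyWonAdlMe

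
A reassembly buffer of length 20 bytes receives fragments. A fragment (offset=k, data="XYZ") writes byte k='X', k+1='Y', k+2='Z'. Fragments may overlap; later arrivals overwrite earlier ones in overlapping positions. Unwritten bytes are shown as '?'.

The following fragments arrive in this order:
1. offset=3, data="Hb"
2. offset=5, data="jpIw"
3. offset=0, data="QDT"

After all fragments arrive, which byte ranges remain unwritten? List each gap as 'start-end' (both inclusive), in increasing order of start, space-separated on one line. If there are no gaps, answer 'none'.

Fragment 1: offset=3 len=2
Fragment 2: offset=5 len=4
Fragment 3: offset=0 len=3
Gaps: 9-19

Answer: 9-19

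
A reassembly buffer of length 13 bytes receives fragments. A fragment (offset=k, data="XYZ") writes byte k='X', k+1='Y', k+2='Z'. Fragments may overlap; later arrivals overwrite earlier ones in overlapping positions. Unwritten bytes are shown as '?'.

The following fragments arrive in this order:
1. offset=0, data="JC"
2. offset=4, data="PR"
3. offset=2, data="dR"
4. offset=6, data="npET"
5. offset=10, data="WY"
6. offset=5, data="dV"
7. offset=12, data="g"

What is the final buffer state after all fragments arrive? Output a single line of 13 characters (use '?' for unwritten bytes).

Fragment 1: offset=0 data="JC" -> buffer=JC???????????
Fragment 2: offset=4 data="PR" -> buffer=JC??PR???????
Fragment 3: offset=2 data="dR" -> buffer=JCdRPR???????
Fragment 4: offset=6 data="npET" -> buffer=JCdRPRnpET???
Fragment 5: offset=10 data="WY" -> buffer=JCdRPRnpETWY?
Fragment 6: offset=5 data="dV" -> buffer=JCdRPdVpETWY?
Fragment 7: offset=12 data="g" -> buffer=JCdRPdVpETWYg

Answer: JCdRPdVpETWYg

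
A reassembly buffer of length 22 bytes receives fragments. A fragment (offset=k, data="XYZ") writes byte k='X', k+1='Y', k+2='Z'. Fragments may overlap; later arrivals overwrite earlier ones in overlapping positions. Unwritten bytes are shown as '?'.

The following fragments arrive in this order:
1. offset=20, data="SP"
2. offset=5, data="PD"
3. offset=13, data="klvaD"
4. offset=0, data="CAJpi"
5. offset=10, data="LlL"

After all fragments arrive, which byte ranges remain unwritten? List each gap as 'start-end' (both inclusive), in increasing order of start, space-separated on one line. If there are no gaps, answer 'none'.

Fragment 1: offset=20 len=2
Fragment 2: offset=5 len=2
Fragment 3: offset=13 len=5
Fragment 4: offset=0 len=5
Fragment 5: offset=10 len=3
Gaps: 7-9 18-19

Answer: 7-9 18-19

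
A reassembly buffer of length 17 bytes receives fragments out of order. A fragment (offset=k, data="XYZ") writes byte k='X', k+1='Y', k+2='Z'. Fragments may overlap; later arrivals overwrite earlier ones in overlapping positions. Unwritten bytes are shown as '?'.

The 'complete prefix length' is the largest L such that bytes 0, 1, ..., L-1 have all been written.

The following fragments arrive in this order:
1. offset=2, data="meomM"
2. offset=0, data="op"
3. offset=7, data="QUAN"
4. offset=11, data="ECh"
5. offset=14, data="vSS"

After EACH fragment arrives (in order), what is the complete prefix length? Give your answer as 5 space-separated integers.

Fragment 1: offset=2 data="meomM" -> buffer=??meomM?????????? -> prefix_len=0
Fragment 2: offset=0 data="op" -> buffer=opmeomM?????????? -> prefix_len=7
Fragment 3: offset=7 data="QUAN" -> buffer=opmeomMQUAN?????? -> prefix_len=11
Fragment 4: offset=11 data="ECh" -> buffer=opmeomMQUANECh??? -> prefix_len=14
Fragment 5: offset=14 data="vSS" -> buffer=opmeomMQUANEChvSS -> prefix_len=17

Answer: 0 7 11 14 17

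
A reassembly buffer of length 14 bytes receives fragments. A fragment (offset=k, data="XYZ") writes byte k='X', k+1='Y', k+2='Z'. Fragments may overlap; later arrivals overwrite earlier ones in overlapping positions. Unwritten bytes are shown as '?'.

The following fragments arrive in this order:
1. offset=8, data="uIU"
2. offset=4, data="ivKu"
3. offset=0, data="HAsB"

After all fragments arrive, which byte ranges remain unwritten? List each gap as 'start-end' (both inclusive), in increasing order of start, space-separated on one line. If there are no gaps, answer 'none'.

Answer: 11-13

Derivation:
Fragment 1: offset=8 len=3
Fragment 2: offset=4 len=4
Fragment 3: offset=0 len=4
Gaps: 11-13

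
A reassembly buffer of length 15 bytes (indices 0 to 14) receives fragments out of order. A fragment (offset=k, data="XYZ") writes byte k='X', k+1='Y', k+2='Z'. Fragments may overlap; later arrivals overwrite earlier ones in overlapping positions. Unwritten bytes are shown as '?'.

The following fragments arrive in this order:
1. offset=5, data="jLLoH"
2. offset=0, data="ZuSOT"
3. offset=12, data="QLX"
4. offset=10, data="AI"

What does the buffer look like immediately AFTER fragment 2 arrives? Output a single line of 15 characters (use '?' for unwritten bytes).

Fragment 1: offset=5 data="jLLoH" -> buffer=?????jLLoH?????
Fragment 2: offset=0 data="ZuSOT" -> buffer=ZuSOTjLLoH?????

Answer: ZuSOTjLLoH?????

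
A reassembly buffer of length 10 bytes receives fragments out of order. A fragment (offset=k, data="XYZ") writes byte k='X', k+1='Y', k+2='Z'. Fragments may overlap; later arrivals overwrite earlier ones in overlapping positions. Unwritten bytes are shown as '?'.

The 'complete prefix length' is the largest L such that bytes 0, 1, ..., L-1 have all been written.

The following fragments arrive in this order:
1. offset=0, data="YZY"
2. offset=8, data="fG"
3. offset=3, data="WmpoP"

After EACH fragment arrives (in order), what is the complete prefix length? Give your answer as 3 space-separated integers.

Answer: 3 3 10

Derivation:
Fragment 1: offset=0 data="YZY" -> buffer=YZY??????? -> prefix_len=3
Fragment 2: offset=8 data="fG" -> buffer=YZY?????fG -> prefix_len=3
Fragment 3: offset=3 data="WmpoP" -> buffer=YZYWmpoPfG -> prefix_len=10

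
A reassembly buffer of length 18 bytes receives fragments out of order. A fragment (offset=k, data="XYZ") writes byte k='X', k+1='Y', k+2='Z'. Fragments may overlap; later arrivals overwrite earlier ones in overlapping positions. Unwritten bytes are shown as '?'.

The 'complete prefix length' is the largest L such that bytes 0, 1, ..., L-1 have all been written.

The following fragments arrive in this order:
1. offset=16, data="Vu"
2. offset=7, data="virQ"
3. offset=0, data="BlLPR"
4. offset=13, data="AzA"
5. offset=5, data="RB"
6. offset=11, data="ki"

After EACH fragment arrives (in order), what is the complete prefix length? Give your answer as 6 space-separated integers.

Answer: 0 0 5 5 11 18

Derivation:
Fragment 1: offset=16 data="Vu" -> buffer=????????????????Vu -> prefix_len=0
Fragment 2: offset=7 data="virQ" -> buffer=???????virQ?????Vu -> prefix_len=0
Fragment 3: offset=0 data="BlLPR" -> buffer=BlLPR??virQ?????Vu -> prefix_len=5
Fragment 4: offset=13 data="AzA" -> buffer=BlLPR??virQ??AzAVu -> prefix_len=5
Fragment 5: offset=5 data="RB" -> buffer=BlLPRRBvirQ??AzAVu -> prefix_len=11
Fragment 6: offset=11 data="ki" -> buffer=BlLPRRBvirQkiAzAVu -> prefix_len=18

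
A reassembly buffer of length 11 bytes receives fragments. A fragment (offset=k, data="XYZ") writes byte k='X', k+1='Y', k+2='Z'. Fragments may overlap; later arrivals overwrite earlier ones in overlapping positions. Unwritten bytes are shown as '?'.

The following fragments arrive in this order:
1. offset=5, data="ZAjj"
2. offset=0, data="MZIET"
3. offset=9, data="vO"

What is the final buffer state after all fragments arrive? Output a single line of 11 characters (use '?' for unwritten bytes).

Answer: MZIETZAjjvO

Derivation:
Fragment 1: offset=5 data="ZAjj" -> buffer=?????ZAjj??
Fragment 2: offset=0 data="MZIET" -> buffer=MZIETZAjj??
Fragment 3: offset=9 data="vO" -> buffer=MZIETZAjjvO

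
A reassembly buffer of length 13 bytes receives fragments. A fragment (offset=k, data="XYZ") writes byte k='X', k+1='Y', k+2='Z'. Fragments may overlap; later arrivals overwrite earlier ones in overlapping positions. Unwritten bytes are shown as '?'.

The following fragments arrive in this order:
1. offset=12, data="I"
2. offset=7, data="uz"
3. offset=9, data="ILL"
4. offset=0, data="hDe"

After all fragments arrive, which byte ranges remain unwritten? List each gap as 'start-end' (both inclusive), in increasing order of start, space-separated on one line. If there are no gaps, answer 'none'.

Fragment 1: offset=12 len=1
Fragment 2: offset=7 len=2
Fragment 3: offset=9 len=3
Fragment 4: offset=0 len=3
Gaps: 3-6

Answer: 3-6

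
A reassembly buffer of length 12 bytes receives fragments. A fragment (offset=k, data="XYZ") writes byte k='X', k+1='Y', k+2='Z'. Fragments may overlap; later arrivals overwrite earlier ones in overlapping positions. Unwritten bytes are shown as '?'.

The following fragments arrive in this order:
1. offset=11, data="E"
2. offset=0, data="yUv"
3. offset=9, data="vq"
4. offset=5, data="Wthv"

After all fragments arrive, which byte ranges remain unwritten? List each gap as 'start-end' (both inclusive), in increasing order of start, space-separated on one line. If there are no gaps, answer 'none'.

Answer: 3-4

Derivation:
Fragment 1: offset=11 len=1
Fragment 2: offset=0 len=3
Fragment 3: offset=9 len=2
Fragment 4: offset=5 len=4
Gaps: 3-4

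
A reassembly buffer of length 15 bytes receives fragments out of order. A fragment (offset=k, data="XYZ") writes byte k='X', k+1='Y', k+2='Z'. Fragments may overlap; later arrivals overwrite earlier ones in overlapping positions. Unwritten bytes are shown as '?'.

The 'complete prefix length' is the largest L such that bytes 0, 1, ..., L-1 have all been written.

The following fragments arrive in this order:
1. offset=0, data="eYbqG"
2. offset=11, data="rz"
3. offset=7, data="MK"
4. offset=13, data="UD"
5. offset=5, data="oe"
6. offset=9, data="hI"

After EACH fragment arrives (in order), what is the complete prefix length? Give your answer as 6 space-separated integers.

Answer: 5 5 5 5 9 15

Derivation:
Fragment 1: offset=0 data="eYbqG" -> buffer=eYbqG?????????? -> prefix_len=5
Fragment 2: offset=11 data="rz" -> buffer=eYbqG??????rz?? -> prefix_len=5
Fragment 3: offset=7 data="MK" -> buffer=eYbqG??MK??rz?? -> prefix_len=5
Fragment 4: offset=13 data="UD" -> buffer=eYbqG??MK??rzUD -> prefix_len=5
Fragment 5: offset=5 data="oe" -> buffer=eYbqGoeMK??rzUD -> prefix_len=9
Fragment 6: offset=9 data="hI" -> buffer=eYbqGoeMKhIrzUD -> prefix_len=15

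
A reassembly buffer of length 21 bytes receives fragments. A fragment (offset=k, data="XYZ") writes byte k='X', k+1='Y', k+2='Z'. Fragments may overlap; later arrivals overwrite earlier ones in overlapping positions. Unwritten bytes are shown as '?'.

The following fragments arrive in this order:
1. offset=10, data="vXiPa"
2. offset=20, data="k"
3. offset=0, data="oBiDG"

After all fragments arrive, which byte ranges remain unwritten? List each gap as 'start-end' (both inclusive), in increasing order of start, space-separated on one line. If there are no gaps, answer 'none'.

Answer: 5-9 15-19

Derivation:
Fragment 1: offset=10 len=5
Fragment 2: offset=20 len=1
Fragment 3: offset=0 len=5
Gaps: 5-9 15-19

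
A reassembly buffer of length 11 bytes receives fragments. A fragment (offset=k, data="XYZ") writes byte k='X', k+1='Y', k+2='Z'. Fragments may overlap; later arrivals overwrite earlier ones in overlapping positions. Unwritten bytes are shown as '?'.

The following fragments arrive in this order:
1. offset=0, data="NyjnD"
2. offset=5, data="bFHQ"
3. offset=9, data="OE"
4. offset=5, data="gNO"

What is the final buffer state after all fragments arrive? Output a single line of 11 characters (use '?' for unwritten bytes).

Answer: NyjnDgNOQOE

Derivation:
Fragment 1: offset=0 data="NyjnD" -> buffer=NyjnD??????
Fragment 2: offset=5 data="bFHQ" -> buffer=NyjnDbFHQ??
Fragment 3: offset=9 data="OE" -> buffer=NyjnDbFHQOE
Fragment 4: offset=5 data="gNO" -> buffer=NyjnDgNOQOE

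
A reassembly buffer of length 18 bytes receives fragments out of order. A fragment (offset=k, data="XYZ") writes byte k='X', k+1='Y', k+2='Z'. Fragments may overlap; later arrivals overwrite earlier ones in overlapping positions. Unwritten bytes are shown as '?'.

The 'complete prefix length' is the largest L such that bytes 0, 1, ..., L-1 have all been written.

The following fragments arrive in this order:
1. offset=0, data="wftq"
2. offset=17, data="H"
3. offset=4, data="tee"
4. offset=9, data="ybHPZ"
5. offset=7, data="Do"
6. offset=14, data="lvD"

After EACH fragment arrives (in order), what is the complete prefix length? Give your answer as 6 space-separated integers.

Answer: 4 4 7 7 14 18

Derivation:
Fragment 1: offset=0 data="wftq" -> buffer=wftq?????????????? -> prefix_len=4
Fragment 2: offset=17 data="H" -> buffer=wftq?????????????H -> prefix_len=4
Fragment 3: offset=4 data="tee" -> buffer=wftqtee??????????H -> prefix_len=7
Fragment 4: offset=9 data="ybHPZ" -> buffer=wftqtee??ybHPZ???H -> prefix_len=7
Fragment 5: offset=7 data="Do" -> buffer=wftqteeDoybHPZ???H -> prefix_len=14
Fragment 6: offset=14 data="lvD" -> buffer=wftqteeDoybHPZlvDH -> prefix_len=18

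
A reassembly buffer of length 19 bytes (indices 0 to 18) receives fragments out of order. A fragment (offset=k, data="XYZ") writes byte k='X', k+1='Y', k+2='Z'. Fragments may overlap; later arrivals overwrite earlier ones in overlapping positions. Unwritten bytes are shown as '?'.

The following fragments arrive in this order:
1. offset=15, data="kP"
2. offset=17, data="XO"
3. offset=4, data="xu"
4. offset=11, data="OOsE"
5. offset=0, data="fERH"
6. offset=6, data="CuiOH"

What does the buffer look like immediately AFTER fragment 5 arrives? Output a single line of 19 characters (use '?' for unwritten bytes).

Fragment 1: offset=15 data="kP" -> buffer=???????????????kP??
Fragment 2: offset=17 data="XO" -> buffer=???????????????kPXO
Fragment 3: offset=4 data="xu" -> buffer=????xu?????????kPXO
Fragment 4: offset=11 data="OOsE" -> buffer=????xu?????OOsEkPXO
Fragment 5: offset=0 data="fERH" -> buffer=fERHxu?????OOsEkPXO

Answer: fERHxu?????OOsEkPXO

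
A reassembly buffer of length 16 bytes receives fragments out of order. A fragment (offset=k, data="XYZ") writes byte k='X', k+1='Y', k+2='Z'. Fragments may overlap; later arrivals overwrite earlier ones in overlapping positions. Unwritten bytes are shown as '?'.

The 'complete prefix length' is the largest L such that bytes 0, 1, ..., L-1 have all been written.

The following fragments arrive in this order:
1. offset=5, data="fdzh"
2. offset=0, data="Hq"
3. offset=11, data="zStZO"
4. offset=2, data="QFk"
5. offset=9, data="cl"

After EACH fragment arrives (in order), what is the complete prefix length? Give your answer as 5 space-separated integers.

Fragment 1: offset=5 data="fdzh" -> buffer=?????fdzh??????? -> prefix_len=0
Fragment 2: offset=0 data="Hq" -> buffer=Hq???fdzh??????? -> prefix_len=2
Fragment 3: offset=11 data="zStZO" -> buffer=Hq???fdzh??zStZO -> prefix_len=2
Fragment 4: offset=2 data="QFk" -> buffer=HqQFkfdzh??zStZO -> prefix_len=9
Fragment 5: offset=9 data="cl" -> buffer=HqQFkfdzhclzStZO -> prefix_len=16

Answer: 0 2 2 9 16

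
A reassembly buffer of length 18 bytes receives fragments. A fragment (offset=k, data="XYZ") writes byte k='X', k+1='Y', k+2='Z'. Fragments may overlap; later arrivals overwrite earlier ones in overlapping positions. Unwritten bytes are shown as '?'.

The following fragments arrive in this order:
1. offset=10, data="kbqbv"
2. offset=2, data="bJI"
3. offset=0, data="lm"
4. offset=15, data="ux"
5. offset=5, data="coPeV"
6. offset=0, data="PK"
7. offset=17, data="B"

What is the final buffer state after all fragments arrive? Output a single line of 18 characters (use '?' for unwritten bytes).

Fragment 1: offset=10 data="kbqbv" -> buffer=??????????kbqbv???
Fragment 2: offset=2 data="bJI" -> buffer=??bJI?????kbqbv???
Fragment 3: offset=0 data="lm" -> buffer=lmbJI?????kbqbv???
Fragment 4: offset=15 data="ux" -> buffer=lmbJI?????kbqbvux?
Fragment 5: offset=5 data="coPeV" -> buffer=lmbJIcoPeVkbqbvux?
Fragment 6: offset=0 data="PK" -> buffer=PKbJIcoPeVkbqbvux?
Fragment 7: offset=17 data="B" -> buffer=PKbJIcoPeVkbqbvuxB

Answer: PKbJIcoPeVkbqbvuxB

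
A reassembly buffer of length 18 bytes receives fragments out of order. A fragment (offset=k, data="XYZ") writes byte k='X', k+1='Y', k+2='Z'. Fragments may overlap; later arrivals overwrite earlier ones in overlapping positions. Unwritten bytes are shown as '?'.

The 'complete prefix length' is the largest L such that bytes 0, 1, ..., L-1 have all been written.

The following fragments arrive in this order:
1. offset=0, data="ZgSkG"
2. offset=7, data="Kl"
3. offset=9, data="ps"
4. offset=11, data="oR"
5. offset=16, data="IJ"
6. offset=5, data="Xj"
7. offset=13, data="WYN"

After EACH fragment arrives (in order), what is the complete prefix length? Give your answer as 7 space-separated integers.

Answer: 5 5 5 5 5 13 18

Derivation:
Fragment 1: offset=0 data="ZgSkG" -> buffer=ZgSkG????????????? -> prefix_len=5
Fragment 2: offset=7 data="Kl" -> buffer=ZgSkG??Kl????????? -> prefix_len=5
Fragment 3: offset=9 data="ps" -> buffer=ZgSkG??Klps??????? -> prefix_len=5
Fragment 4: offset=11 data="oR" -> buffer=ZgSkG??KlpsoR????? -> prefix_len=5
Fragment 5: offset=16 data="IJ" -> buffer=ZgSkG??KlpsoR???IJ -> prefix_len=5
Fragment 6: offset=5 data="Xj" -> buffer=ZgSkGXjKlpsoR???IJ -> prefix_len=13
Fragment 7: offset=13 data="WYN" -> buffer=ZgSkGXjKlpsoRWYNIJ -> prefix_len=18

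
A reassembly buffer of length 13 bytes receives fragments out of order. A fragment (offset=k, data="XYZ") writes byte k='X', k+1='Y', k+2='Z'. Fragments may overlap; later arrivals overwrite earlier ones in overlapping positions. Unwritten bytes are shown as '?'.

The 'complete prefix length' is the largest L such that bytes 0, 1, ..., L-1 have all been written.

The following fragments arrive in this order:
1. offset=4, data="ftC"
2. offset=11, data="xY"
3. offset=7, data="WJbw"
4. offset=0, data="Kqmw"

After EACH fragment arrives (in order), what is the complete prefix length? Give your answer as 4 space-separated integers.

Fragment 1: offset=4 data="ftC" -> buffer=????ftC?????? -> prefix_len=0
Fragment 2: offset=11 data="xY" -> buffer=????ftC????xY -> prefix_len=0
Fragment 3: offset=7 data="WJbw" -> buffer=????ftCWJbwxY -> prefix_len=0
Fragment 4: offset=0 data="Kqmw" -> buffer=KqmwftCWJbwxY -> prefix_len=13

Answer: 0 0 0 13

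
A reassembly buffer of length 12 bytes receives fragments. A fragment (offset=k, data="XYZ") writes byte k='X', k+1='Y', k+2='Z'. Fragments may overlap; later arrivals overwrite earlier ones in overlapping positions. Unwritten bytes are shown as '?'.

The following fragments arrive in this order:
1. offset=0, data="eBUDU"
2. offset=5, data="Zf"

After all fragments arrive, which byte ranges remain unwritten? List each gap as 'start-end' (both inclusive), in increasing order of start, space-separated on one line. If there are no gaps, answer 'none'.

Fragment 1: offset=0 len=5
Fragment 2: offset=5 len=2
Gaps: 7-11

Answer: 7-11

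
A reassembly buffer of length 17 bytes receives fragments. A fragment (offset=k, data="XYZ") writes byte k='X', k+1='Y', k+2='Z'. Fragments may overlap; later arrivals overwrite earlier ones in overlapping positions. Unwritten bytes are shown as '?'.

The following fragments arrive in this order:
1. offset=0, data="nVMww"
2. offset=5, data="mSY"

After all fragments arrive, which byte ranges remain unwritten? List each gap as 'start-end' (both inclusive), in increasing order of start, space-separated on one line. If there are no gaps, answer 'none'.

Answer: 8-16

Derivation:
Fragment 1: offset=0 len=5
Fragment 2: offset=5 len=3
Gaps: 8-16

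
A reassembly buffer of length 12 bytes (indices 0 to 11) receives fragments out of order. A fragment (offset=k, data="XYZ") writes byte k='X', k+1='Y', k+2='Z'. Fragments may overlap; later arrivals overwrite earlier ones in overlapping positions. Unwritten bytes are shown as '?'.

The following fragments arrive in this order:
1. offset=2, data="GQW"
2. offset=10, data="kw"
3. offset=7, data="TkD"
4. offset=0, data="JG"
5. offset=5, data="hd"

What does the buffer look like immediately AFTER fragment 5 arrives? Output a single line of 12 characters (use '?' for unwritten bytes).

Fragment 1: offset=2 data="GQW" -> buffer=??GQW???????
Fragment 2: offset=10 data="kw" -> buffer=??GQW?????kw
Fragment 3: offset=7 data="TkD" -> buffer=??GQW??TkDkw
Fragment 4: offset=0 data="JG" -> buffer=JGGQW??TkDkw
Fragment 5: offset=5 data="hd" -> buffer=JGGQWhdTkDkw

Answer: JGGQWhdTkDkw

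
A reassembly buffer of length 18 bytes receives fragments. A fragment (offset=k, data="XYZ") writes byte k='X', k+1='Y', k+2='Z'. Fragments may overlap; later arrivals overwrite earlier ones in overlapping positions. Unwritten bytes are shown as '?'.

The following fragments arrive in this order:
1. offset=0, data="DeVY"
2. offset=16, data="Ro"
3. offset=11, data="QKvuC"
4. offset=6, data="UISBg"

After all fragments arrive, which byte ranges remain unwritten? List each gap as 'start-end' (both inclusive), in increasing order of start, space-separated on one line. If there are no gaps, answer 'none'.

Answer: 4-5

Derivation:
Fragment 1: offset=0 len=4
Fragment 2: offset=16 len=2
Fragment 3: offset=11 len=5
Fragment 4: offset=6 len=5
Gaps: 4-5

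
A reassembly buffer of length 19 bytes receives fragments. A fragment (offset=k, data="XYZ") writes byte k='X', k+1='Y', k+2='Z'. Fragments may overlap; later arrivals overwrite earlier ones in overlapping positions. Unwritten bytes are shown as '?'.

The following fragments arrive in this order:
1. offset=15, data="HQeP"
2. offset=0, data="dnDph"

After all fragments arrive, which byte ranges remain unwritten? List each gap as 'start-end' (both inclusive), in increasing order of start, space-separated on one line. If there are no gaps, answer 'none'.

Fragment 1: offset=15 len=4
Fragment 2: offset=0 len=5
Gaps: 5-14

Answer: 5-14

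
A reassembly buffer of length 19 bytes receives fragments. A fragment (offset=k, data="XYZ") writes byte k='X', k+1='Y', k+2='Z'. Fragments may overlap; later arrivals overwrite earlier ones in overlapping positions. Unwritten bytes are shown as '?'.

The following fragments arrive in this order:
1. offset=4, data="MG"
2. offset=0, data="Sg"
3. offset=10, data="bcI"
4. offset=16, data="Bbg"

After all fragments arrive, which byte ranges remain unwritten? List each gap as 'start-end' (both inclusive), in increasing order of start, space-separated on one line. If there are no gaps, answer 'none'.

Answer: 2-3 6-9 13-15

Derivation:
Fragment 1: offset=4 len=2
Fragment 2: offset=0 len=2
Fragment 3: offset=10 len=3
Fragment 4: offset=16 len=3
Gaps: 2-3 6-9 13-15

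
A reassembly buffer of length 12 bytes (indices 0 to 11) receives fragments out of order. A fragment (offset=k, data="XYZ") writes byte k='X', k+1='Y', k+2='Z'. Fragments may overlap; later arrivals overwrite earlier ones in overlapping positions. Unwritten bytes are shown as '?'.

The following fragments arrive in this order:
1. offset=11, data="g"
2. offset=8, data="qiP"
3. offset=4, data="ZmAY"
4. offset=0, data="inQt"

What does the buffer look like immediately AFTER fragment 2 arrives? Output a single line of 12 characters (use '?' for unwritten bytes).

Fragment 1: offset=11 data="g" -> buffer=???????????g
Fragment 2: offset=8 data="qiP" -> buffer=????????qiPg

Answer: ????????qiPg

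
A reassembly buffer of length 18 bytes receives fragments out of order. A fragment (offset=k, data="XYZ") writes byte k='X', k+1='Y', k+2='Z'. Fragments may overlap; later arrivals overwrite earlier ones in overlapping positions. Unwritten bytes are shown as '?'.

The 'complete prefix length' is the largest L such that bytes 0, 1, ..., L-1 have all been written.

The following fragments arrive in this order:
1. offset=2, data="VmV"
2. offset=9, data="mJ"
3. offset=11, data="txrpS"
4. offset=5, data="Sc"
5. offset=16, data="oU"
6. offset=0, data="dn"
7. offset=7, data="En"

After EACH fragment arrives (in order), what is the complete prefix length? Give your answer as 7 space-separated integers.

Answer: 0 0 0 0 0 7 18

Derivation:
Fragment 1: offset=2 data="VmV" -> buffer=??VmV????????????? -> prefix_len=0
Fragment 2: offset=9 data="mJ" -> buffer=??VmV????mJ??????? -> prefix_len=0
Fragment 3: offset=11 data="txrpS" -> buffer=??VmV????mJtxrpS?? -> prefix_len=0
Fragment 4: offset=5 data="Sc" -> buffer=??VmVSc??mJtxrpS?? -> prefix_len=0
Fragment 5: offset=16 data="oU" -> buffer=??VmVSc??mJtxrpSoU -> prefix_len=0
Fragment 6: offset=0 data="dn" -> buffer=dnVmVSc??mJtxrpSoU -> prefix_len=7
Fragment 7: offset=7 data="En" -> buffer=dnVmVScEnmJtxrpSoU -> prefix_len=18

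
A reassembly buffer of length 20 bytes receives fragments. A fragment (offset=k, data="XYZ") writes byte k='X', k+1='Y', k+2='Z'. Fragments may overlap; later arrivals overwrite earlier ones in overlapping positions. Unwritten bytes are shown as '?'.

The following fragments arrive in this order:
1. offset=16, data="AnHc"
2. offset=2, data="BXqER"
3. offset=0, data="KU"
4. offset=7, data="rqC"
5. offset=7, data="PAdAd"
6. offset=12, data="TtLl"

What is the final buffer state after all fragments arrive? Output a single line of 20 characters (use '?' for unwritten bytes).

Answer: KUBXqERPAdAdTtLlAnHc

Derivation:
Fragment 1: offset=16 data="AnHc" -> buffer=????????????????AnHc
Fragment 2: offset=2 data="BXqER" -> buffer=??BXqER?????????AnHc
Fragment 3: offset=0 data="KU" -> buffer=KUBXqER?????????AnHc
Fragment 4: offset=7 data="rqC" -> buffer=KUBXqERrqC??????AnHc
Fragment 5: offset=7 data="PAdAd" -> buffer=KUBXqERPAdAd????AnHc
Fragment 6: offset=12 data="TtLl" -> buffer=KUBXqERPAdAdTtLlAnHc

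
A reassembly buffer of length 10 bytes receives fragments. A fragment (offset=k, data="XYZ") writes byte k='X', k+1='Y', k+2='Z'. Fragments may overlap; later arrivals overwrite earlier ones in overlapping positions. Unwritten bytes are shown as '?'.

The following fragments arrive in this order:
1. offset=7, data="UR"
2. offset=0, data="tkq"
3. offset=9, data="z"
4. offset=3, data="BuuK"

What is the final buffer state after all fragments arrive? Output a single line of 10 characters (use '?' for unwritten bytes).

Answer: tkqBuuKURz

Derivation:
Fragment 1: offset=7 data="UR" -> buffer=???????UR?
Fragment 2: offset=0 data="tkq" -> buffer=tkq????UR?
Fragment 3: offset=9 data="z" -> buffer=tkq????URz
Fragment 4: offset=3 data="BuuK" -> buffer=tkqBuuKURz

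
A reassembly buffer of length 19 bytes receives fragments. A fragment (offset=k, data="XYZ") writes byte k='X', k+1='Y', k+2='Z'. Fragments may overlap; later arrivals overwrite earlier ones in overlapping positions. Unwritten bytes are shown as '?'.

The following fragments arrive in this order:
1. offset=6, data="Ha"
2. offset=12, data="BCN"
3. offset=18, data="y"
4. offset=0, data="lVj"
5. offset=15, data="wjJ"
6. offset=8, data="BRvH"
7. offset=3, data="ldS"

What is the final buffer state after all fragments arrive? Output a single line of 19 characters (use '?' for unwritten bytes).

Answer: lVjldSHaBRvHBCNwjJy

Derivation:
Fragment 1: offset=6 data="Ha" -> buffer=??????Ha???????????
Fragment 2: offset=12 data="BCN" -> buffer=??????Ha????BCN????
Fragment 3: offset=18 data="y" -> buffer=??????Ha????BCN???y
Fragment 4: offset=0 data="lVj" -> buffer=lVj???Ha????BCN???y
Fragment 5: offset=15 data="wjJ" -> buffer=lVj???Ha????BCNwjJy
Fragment 6: offset=8 data="BRvH" -> buffer=lVj???HaBRvHBCNwjJy
Fragment 7: offset=3 data="ldS" -> buffer=lVjldSHaBRvHBCNwjJy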